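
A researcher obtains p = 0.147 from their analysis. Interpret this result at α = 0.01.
Since p = 0.147 > α = 0.01, fail to reject H₀.
There is insufficient evidence to reject the null hypothesis; the result is not statistically significant at the 0.01 level.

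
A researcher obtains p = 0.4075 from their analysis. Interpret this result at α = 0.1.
Since p = 0.4075 > α = 0.1, fail to reject H₀.
There is insufficient evidence to reject the null hypothesis; the result is not statistically significant at the 0.1 level.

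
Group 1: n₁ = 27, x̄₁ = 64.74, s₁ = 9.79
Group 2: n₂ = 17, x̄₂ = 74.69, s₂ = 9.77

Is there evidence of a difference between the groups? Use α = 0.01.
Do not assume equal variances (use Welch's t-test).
Welch's two-sample t-test:
H₀: μ₁ = μ₂
H₁: μ₁ ≠ μ₂
s₁²/n₁ = 9.79²/27 = 3.5498,  s₂²/n₂ = 9.77²/17 = 5.6149
SE = √(s₁²/n₁ + s₂²/n₂) = √(3.5498 + 5.6149) = 3.0273
df (Welch-Satterthwaite) = (s₁²/n₁ + s₂²/n₂)² / [(s₁²/n₁)²/(n₁-1) + (s₂²/n₂)²/(n₂-1)] ≈ 34.21
t = (x̄₁ - x̄₂) / SE = (64.74 - 74.69) / 3.0273 = -9.95 / 3.0273 = -3.287
p-value = 0.0023

Since p-value < α = 0.01, we reject H₀.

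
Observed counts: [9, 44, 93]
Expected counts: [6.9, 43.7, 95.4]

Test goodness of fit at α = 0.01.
Chi-square goodness of fit test:
H₀: observed counts match expected distribution
H₁: observed counts differ from expected distribution
df = k - 1 = 2
χ² = Σ(O - E)²/E
   = (9 - 6.9)²/6.9 + (44 - 43.7)²/43.7 + (93 - 95.4)²/95.4
   = 0.639 + 0.002 + 0.060
   = 0.70
p-value = 0.7041

Since p-value > α = 0.01, we fail to reject H₀.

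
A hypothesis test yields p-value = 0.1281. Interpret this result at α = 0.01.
Since p = 0.1281 > α = 0.01, fail to reject H₀.
There is insufficient evidence to reject the null hypothesis; the result is not statistically significant at the 0.01 level.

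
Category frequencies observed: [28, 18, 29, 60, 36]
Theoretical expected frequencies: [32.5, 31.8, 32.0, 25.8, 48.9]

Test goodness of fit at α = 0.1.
Chi-square goodness of fit test:
H₀: observed counts match expected distribution
H₁: observed counts differ from expected distribution
df = k - 1 = 4
χ² = Σ(O - E)²/E
   = (28 - 32.5)²/32.5 + (18 - 31.8)²/31.8 + (29 - 32.0)²/32.0 + (60 - 25.8)²/25.8 + (36 - 48.9)²/48.9
   = 0.623 + 5.989 + 0.281 + 45.335 + 3.403
   = 55.63
p-value < 0.0001

Since p-value < α = 0.1, we reject H₀.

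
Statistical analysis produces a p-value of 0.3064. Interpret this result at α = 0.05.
Since p = 0.3064 > α = 0.05, fail to reject H₀.
There is insufficient evidence to reject the null hypothesis; the result is not statistically significant at the 0.05 level.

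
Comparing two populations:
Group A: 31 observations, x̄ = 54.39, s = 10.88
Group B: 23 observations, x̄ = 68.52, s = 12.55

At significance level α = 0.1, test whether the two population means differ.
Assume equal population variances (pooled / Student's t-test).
Student's two-sample t-test (equal variances):
H₀: μ₁ = μ₂
H₁: μ₁ ≠ μ₂
df = n₁ + n₂ - 2 = 52
Pooled variance s_p² = [(n₁-1)s₁² + (n₂-1)s₂²] / (n₁ + n₂ - 2) = [(30)(10.88²) + (22)(12.55²)] / 52 = 134.9286
SE = √(s_p²(1/n₁ + 1/n₂)) = √(134.9286 × (1/31 + 1/23)) = 3.1967
t = (x̄₁ - x̄₂) / SE = (54.39 - 68.52) / 3.1967 = -14.13 / 3.1967 = -4.420
p-value = 0.0001

Since p-value < α = 0.1, we reject H₀.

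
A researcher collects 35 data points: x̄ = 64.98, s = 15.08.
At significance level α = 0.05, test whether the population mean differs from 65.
One-sample t-test:
H₀: μ = 65
H₁: μ ≠ 65
df = n - 1 = 34
t = (x̄ - μ₀) / (s/√n) = (64.98 - 65) / (15.08/√35) = -0.008
p-value = 0.9938

Since p-value > α = 0.05, we fail to reject H₀.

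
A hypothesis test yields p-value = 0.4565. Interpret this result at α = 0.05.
Since p = 0.4565 > α = 0.05, fail to reject H₀.
There is insufficient evidence to reject the null hypothesis; the result is not statistically significant at the 0.05 level.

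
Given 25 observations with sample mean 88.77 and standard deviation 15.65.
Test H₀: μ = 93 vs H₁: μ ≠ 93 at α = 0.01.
One-sample t-test:
H₀: μ = 93
H₁: μ ≠ 93
df = n - 1 = 24
t = (x̄ - μ₀) / (s/√n) = (88.77 - 93) / (15.65/√25) = -1.351
p-value = 0.1892

Since p-value > α = 0.01, we fail to reject H₀.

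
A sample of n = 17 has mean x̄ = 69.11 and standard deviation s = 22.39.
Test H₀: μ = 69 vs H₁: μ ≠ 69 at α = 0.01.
One-sample t-test:
H₀: μ = 69
H₁: μ ≠ 69
df = n - 1 = 16
t = (x̄ - μ₀) / (s/√n) = (69.11 - 69) / (22.39/√17) = 0.020
p-value = 0.9841

Since p-value > α = 0.01, we fail to reject H₀.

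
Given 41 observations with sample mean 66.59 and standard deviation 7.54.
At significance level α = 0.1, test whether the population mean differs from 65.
One-sample t-test:
H₀: μ = 65
H₁: μ ≠ 65
df = n - 1 = 40
t = (x̄ - μ₀) / (s/√n) = (66.59 - 65) / (7.54/√41) = 1.350
p-value = 0.1845

Since p-value > α = 0.1, we fail to reject H₀.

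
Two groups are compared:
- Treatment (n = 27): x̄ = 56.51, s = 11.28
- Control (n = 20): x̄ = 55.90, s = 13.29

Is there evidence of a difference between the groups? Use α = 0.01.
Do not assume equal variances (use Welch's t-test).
Welch's two-sample t-test:
H₀: μ₁ = μ₂
H₁: μ₁ ≠ μ₂
s₁²/n₁ = 11.28²/27 = 4.7125,  s₂²/n₂ = 13.29²/20 = 8.8312
SE = √(s₁²/n₁ + s₂²/n₂) = √(4.7125 + 8.8312) = 3.6802
df (Welch-Satterthwaite) = (s₁²/n₁ + s₂²/n₂)² / [(s₁²/n₁)²/(n₁-1) + (s₂²/n₂)²/(n₂-1)] ≈ 36.99
t = (x̄₁ - x̄₂) / SE = (56.51 - 55.90) / 3.6802 = 0.61 / 3.6802 = 0.166
p-value = 0.8693

Since p-value > α = 0.01, we fail to reject H₀.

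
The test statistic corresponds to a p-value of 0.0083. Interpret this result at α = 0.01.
Since p = 0.0083 < α = 0.01, reject H₀.
There is sufficient evidence to reject the null hypothesis; the result is statistically significant at the 0.01 level.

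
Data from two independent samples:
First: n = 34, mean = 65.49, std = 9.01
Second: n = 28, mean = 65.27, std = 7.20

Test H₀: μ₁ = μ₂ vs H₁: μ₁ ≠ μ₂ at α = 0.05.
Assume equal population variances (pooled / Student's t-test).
Student's two-sample t-test (equal variances):
H₀: μ₁ = μ₂
H₁: μ₁ ≠ μ₂
df = n₁ + n₂ - 2 = 60
Pooled variance s_p² = [(n₁-1)s₁² + (n₂-1)s₂²] / (n₁ + n₂ - 2) = [(33)(9.01²) + (27)(7.20²)] / 60 = 67.9771
SE = √(s_p²(1/n₁ + 1/n₂)) = √(67.9771 × (1/34 + 1/28)) = 2.1041
t = (x̄₁ - x̄₂) / SE = (65.49 - 65.27) / 2.1041 = 0.22 / 2.1041 = 0.105
p-value = 0.9171

Since p-value > α = 0.05, we fail to reject H₀.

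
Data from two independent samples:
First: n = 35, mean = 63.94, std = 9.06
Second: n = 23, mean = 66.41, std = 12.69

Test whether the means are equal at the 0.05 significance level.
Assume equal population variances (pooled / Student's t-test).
Student's two-sample t-test (equal variances):
H₀: μ₁ = μ₂
H₁: μ₁ ≠ μ₂
df = n₁ + n₂ - 2 = 56
Pooled variance s_p² = [(n₁-1)s₁² + (n₂-1)s₂²] / (n₁ + n₂ - 2) = [(34)(9.06²) + (22)(12.69²)] / 56 = 113.1007
SE = √(s_p²(1/n₁ + 1/n₂)) = √(113.1007 × (1/35 + 1/23)) = 2.8546
t = (x̄₁ - x̄₂) / SE = (63.94 - 66.41) / 2.8546 = -2.47 / 2.8546 = -0.865
p-value = 0.3906

Since p-value > α = 0.05, we fail to reject H₀.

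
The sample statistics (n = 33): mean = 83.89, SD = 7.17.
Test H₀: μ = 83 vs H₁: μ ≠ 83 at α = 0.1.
One-sample t-test:
H₀: μ = 83
H₁: μ ≠ 83
df = n - 1 = 32
t = (x̄ - μ₀) / (s/√n) = (83.89 - 83) / (7.17/√33) = 0.713
p-value = 0.4810

Since p-value > α = 0.1, we fail to reject H₀.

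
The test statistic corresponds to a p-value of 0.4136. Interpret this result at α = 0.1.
Since p = 0.4136 > α = 0.1, fail to reject H₀.
There is insufficient evidence to reject the null hypothesis; the result is not statistically significant at the 0.1 level.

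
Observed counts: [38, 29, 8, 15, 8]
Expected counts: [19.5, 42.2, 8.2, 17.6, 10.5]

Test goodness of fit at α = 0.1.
Chi-square goodness of fit test:
H₀: observed counts match expected distribution
H₁: observed counts differ from expected distribution
df = k - 1 = 4
χ² = Σ(O - E)²/E
   = (38 - 19.5)²/19.5 + (29 - 42.2)²/42.2 + (8 - 8.2)²/8.2 + (15 - 17.6)²/17.6 + (8 - 10.5)²/10.5
   = 17.551 + 4.129 + 0.005 + 0.384 + 0.595
   = 22.66
p-value = 0.0001

Since p-value < α = 0.1, we reject H₀.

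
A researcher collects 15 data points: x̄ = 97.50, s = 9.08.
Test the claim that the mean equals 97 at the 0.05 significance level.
One-sample t-test:
H₀: μ = 97
H₁: μ ≠ 97
df = n - 1 = 14
t = (x̄ - μ₀) / (s/√n) = (97.50 - 97) / (9.08/√15) = 0.213
p-value = 0.8342

Since p-value > α = 0.05, we fail to reject H₀.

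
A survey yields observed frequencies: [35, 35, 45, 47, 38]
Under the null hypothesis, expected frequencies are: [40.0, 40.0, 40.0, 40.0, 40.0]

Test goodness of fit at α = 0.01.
Chi-square goodness of fit test:
H₀: observed counts match expected distribution
H₁: observed counts differ from expected distribution
df = k - 1 = 4
χ² = Σ(O - E)²/E
   = (35 - 40.0)²/40.0 + (35 - 40.0)²/40.0 + (45 - 40.0)²/40.0 + (47 - 40.0)²/40.0 + (38 - 40.0)²/40.0
   = 0.625 + 0.625 + 0.625 + 1.225 + 0.100
   = 3.20
p-value = 0.5249

Since p-value > α = 0.01, we fail to reject H₀.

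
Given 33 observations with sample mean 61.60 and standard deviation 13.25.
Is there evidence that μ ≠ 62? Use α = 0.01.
One-sample t-test:
H₀: μ = 62
H₁: μ ≠ 62
df = n - 1 = 32
t = (x̄ - μ₀) / (s/√n) = (61.60 - 62) / (13.25/√33) = -0.173
p-value = 0.8634

Since p-value > α = 0.01, we fail to reject H₀.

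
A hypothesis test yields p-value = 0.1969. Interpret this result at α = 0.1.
Since p = 0.1969 > α = 0.1, fail to reject H₀.
There is insufficient evidence to reject the null hypothesis; the result is not statistically significant at the 0.1 level.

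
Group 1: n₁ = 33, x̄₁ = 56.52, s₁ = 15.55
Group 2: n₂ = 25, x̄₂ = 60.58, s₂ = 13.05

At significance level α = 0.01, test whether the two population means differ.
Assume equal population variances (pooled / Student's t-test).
Student's two-sample t-test (equal variances):
H₀: μ₁ = μ₂
H₁: μ₁ ≠ μ₂
df = n₁ + n₂ - 2 = 56
Pooled variance s_p² = [(n₁-1)s₁² + (n₂-1)s₂²] / (n₁ + n₂ - 2) = [(32)(15.55²) + (24)(13.05²)] / 56 = 211.1596
SE = √(s_p²(1/n₁ + 1/n₂)) = √(211.1596 × (1/33 + 1/25)) = 3.8529
t = (x̄₁ - x̄₂) / SE = (56.52 - 60.58) / 3.8529 = -4.06 / 3.8529 = -1.054
p-value = 0.2965

Since p-value > α = 0.01, we fail to reject H₀.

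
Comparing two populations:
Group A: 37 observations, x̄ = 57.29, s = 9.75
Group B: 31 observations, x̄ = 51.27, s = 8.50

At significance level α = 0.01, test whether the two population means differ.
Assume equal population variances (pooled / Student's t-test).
Student's two-sample t-test (equal variances):
H₀: μ₁ = μ₂
H₁: μ₁ ≠ μ₂
df = n₁ + n₂ - 2 = 66
Pooled variance s_p² = [(n₁-1)s₁² + (n₂-1)s₂²] / (n₁ + n₂ - 2) = [(36)(9.75²) + (30)(8.50²)] / 66 = 84.6932
SE = √(s_p²(1/n₁ + 1/n₂)) = √(84.6932 × (1/37 + 1/31)) = 2.2408
t = (x̄₁ - x̄₂) / SE = (57.29 - 51.27) / 2.2408 = 6.02 / 2.2408 = 2.687
p-value = 0.0091

Since p-value < α = 0.01, we reject H₀.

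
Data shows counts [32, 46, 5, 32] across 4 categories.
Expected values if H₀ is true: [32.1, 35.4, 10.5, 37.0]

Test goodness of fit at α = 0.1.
Chi-square goodness of fit test:
H₀: observed counts match expected distribution
H₁: observed counts differ from expected distribution
df = k - 1 = 3
χ² = Σ(O - E)²/E
   = (32 - 32.1)²/32.1 + (46 - 35.4)²/35.4 + (5 - 10.5)²/10.5 + (32 - 37.0)²/37.0
   = 0.000 + 3.174 + 2.881 + 0.676
   = 6.73
p-value = 0.0810

Since p-value < α = 0.1, we reject H₀.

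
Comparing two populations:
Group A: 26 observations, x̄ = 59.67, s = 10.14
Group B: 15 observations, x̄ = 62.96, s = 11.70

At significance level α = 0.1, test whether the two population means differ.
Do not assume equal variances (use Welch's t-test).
Welch's two-sample t-test:
H₀: μ₁ = μ₂
H₁: μ₁ ≠ μ₂
s₁²/n₁ = 10.14²/26 = 3.9546,  s₂²/n₂ = 11.70²/15 = 9.1260
SE = √(s₁²/n₁ + s₂²/n₂) = √(3.9546 + 9.1260) = 3.6167
df (Welch-Satterthwaite) = (s₁²/n₁ + s₂²/n₂)² / [(s₁²/n₁)²/(n₁-1) + (s₂²/n₂)²/(n₂-1)] ≈ 26.03
t = (x̄₁ - x̄₂) / SE = (59.67 - 62.96) / 3.6167 = -3.29 / 3.6167 = -0.910
p-value = 0.3713

Since p-value > α = 0.1, we fail to reject H₀.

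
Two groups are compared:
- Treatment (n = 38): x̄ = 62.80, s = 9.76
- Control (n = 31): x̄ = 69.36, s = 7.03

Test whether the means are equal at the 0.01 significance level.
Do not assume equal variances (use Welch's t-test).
Welch's two-sample t-test:
H₀: μ₁ = μ₂
H₁: μ₁ ≠ μ₂
s₁²/n₁ = 9.76²/38 = 2.5068,  s₂²/n₂ = 7.03²/31 = 1.5942
SE = √(s₁²/n₁ + s₂²/n₂) = √(2.5068 + 1.5942) = 2.0251
df (Welch-Satterthwaite) = (s₁²/n₁ + s₂²/n₂)² / [(s₁²/n₁)²/(n₁-1) + (s₂²/n₂)²/(n₂-1)] ≈ 66.07
t = (x̄₁ - x̄₂) / SE = (62.80 - 69.36) / 2.0251 = -6.56 / 2.0251 = -3.239
p-value = 0.0019

Since p-value < α = 0.01, we reject H₀.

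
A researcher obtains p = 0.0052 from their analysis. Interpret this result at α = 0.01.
Since p = 0.0052 < α = 0.01, reject H₀.
There is sufficient evidence to reject the null hypothesis; the result is statistically significant at the 0.01 level.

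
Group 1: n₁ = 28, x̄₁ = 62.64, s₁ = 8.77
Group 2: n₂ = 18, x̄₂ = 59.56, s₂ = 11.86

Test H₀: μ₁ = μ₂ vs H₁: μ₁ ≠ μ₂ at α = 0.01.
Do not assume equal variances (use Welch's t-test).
Welch's two-sample t-test:
H₀: μ₁ = μ₂
H₁: μ₁ ≠ μ₂
s₁²/n₁ = 8.77²/28 = 2.7469,  s₂²/n₂ = 11.86²/18 = 7.8144
SE = √(s₁²/n₁ + s₂²/n₂) = √(2.7469 + 7.8144) = 3.2498
df (Welch-Satterthwaite) = (s₁²/n₁ + s₂²/n₂)² / [(s₁²/n₁)²/(n₁-1) + (s₂²/n₂)²/(n₂-1)] ≈ 28.81
t = (x̄₁ - x̄₂) / SE = (62.64 - 59.56) / 3.2498 = 3.08 / 3.2498 = 0.948
p-value = 0.3511

Since p-value > α = 0.01, we fail to reject H₀.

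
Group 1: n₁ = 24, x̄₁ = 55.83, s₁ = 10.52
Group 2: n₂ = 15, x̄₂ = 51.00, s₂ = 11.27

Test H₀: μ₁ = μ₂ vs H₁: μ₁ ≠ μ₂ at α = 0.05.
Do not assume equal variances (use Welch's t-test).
Welch's two-sample t-test:
H₀: μ₁ = μ₂
H₁: μ₁ ≠ μ₂
s₁²/n₁ = 10.52²/24 = 4.6113,  s₂²/n₂ = 11.27²/15 = 8.4675
SE = √(s₁²/n₁ + s₂²/n₂) = √(4.6113 + 8.4675) = 3.6165
df (Welch-Satterthwaite) = (s₁²/n₁ + s₂²/n₂)² / [(s₁²/n₁)²/(n₁-1) + (s₂²/n₂)²/(n₂-1)] ≈ 28.29
t = (x̄₁ - x̄₂) / SE = (55.83 - 51.00) / 3.6165 = 4.83 / 3.6165 = 1.336
p-value = 0.1923

Since p-value > α = 0.05, we fail to reject H₀.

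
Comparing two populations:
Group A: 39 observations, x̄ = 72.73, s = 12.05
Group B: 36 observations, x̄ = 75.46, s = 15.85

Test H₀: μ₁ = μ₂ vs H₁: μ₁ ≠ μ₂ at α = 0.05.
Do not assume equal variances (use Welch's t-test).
Welch's two-sample t-test:
H₀: μ₁ = μ₂
H₁: μ₁ ≠ μ₂
s₁²/n₁ = 12.05²/39 = 3.7231,  s₂²/n₂ = 15.85²/36 = 6.9784
SE = √(s₁²/n₁ + s₂²/n₂) = √(3.7231 + 6.9784) = 3.2713
df (Welch-Satterthwaite) = (s₁²/n₁ + s₂²/n₂)² / [(s₁²/n₁)²/(n₁-1) + (s₂²/n₂)²/(n₂-1)] ≈ 65.21
t = (x̄₁ - x̄₂) / SE = (72.73 - 75.46) / 3.2713 = -2.73 / 3.2713 = -0.835
p-value = 0.4070

Since p-value > α = 0.05, we fail to reject H₀.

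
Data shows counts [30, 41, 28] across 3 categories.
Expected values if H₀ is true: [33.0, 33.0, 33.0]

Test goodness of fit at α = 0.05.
Chi-square goodness of fit test:
H₀: observed counts match expected distribution
H₁: observed counts differ from expected distribution
df = k - 1 = 2
χ² = Σ(O - E)²/E
   = (30 - 33.0)²/33.0 + (41 - 33.0)²/33.0 + (28 - 33.0)²/33.0
   = 0.273 + 1.939 + 0.758
   = 2.97
p-value = 0.2265

Since p-value > α = 0.05, we fail to reject H₀.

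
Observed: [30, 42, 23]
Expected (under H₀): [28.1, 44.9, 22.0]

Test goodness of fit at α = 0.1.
Chi-square goodness of fit test:
H₀: observed counts match expected distribution
H₁: observed counts differ from expected distribution
df = k - 1 = 2
χ² = Σ(O - E)²/E
   = (30 - 28.1)²/28.1 + (42 - 44.9)²/44.9 + (23 - 22.0)²/22.0
   = 0.128 + 0.187 + 0.045
   = 0.36
p-value = 0.8348

Since p-value > α = 0.1, we fail to reject H₀.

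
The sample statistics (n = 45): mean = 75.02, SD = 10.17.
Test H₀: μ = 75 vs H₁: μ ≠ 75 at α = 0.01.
One-sample t-test:
H₀: μ = 75
H₁: μ ≠ 75
df = n - 1 = 44
t = (x̄ - μ₀) / (s/√n) = (75.02 - 75) / (10.17/√45) = 0.013
p-value = 0.9895

Since p-value > α = 0.01, we fail to reject H₀.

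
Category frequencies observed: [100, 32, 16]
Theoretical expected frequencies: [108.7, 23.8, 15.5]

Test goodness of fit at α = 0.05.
Chi-square goodness of fit test:
H₀: observed counts match expected distribution
H₁: observed counts differ from expected distribution
df = k - 1 = 2
χ² = Σ(O - E)²/E
   = (100 - 108.7)²/108.7 + (32 - 23.8)²/23.8 + (16 - 15.5)²/15.5
   = 0.696 + 2.825 + 0.016
   = 3.54
p-value = 0.1705

Since p-value > α = 0.05, we fail to reject H₀.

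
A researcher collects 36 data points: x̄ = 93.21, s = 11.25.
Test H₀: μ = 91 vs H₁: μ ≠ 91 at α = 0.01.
One-sample t-test:
H₀: μ = 91
H₁: μ ≠ 91
df = n - 1 = 35
t = (x̄ - μ₀) / (s/√n) = (93.21 - 91) / (11.25/√36) = 1.179
p-value = 0.2465

Since p-value > α = 0.01, we fail to reject H₀.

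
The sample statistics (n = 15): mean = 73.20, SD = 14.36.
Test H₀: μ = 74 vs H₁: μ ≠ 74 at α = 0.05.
One-sample t-test:
H₀: μ = 74
H₁: μ ≠ 74
df = n - 1 = 14
t = (x̄ - μ₀) / (s/√n) = (73.20 - 74) / (14.36/√15) = -0.216
p-value = 0.8323

Since p-value > α = 0.05, we fail to reject H₀.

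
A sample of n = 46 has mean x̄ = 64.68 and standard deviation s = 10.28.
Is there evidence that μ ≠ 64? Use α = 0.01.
One-sample t-test:
H₀: μ = 64
H₁: μ ≠ 64
df = n - 1 = 45
t = (x̄ - μ₀) / (s/√n) = (64.68 - 64) / (10.28/√46) = 0.449
p-value = 0.6558

Since p-value > α = 0.01, we fail to reject H₀.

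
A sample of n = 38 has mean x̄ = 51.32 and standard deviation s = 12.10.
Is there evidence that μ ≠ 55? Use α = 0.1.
One-sample t-test:
H₀: μ = 55
H₁: μ ≠ 55
df = n - 1 = 37
t = (x̄ - μ₀) / (s/√n) = (51.32 - 55) / (12.10/√38) = -1.875
p-value = 0.0687

Since p-value < α = 0.1, we reject H₀.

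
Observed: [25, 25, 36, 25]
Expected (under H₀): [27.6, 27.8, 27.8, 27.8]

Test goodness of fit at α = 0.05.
Chi-square goodness of fit test:
H₀: observed counts match expected distribution
H₁: observed counts differ from expected distribution
df = k - 1 = 3
χ² = Σ(O - E)²/E
   = (25 - 27.6)²/27.6 + (25 - 27.8)²/27.8 + (36 - 27.8)²/27.8 + (25 - 27.8)²/27.8
   = 0.245 + 0.282 + 2.419 + 0.282
   = 3.23
p-value = 0.3578

Since p-value > α = 0.05, we fail to reject H₀.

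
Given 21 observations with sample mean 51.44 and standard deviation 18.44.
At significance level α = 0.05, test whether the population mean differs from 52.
One-sample t-test:
H₀: μ = 52
H₁: μ ≠ 52
df = n - 1 = 20
t = (x̄ - μ₀) / (s/√n) = (51.44 - 52) / (18.44/√21) = -0.139
p-value = 0.8907

Since p-value > α = 0.05, we fail to reject H₀.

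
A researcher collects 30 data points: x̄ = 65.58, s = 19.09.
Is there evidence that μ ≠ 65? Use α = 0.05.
One-sample t-test:
H₀: μ = 65
H₁: μ ≠ 65
df = n - 1 = 29
t = (x̄ - μ₀) / (s/√n) = (65.58 - 65) / (19.09/√30) = 0.166
p-value = 0.8690

Since p-value > α = 0.05, we fail to reject H₀.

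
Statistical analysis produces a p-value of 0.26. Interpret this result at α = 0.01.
Since p = 0.26 > α = 0.01, fail to reject H₀.
There is insufficient evidence to reject the null hypothesis; the result is not statistically significant at the 0.01 level.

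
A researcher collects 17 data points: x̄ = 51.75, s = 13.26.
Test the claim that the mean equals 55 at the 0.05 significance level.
One-sample t-test:
H₀: μ = 55
H₁: μ ≠ 55
df = n - 1 = 16
t = (x̄ - μ₀) / (s/√n) = (51.75 - 55) / (13.26/√17) = -1.011
p-value = 0.3273

Since p-value > α = 0.05, we fail to reject H₀.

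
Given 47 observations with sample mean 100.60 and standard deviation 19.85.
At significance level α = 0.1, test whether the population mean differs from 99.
One-sample t-test:
H₀: μ = 99
H₁: μ ≠ 99
df = n - 1 = 46
t = (x̄ - μ₀) / (s/√n) = (100.60 - 99) / (19.85/√47) = 0.553
p-value = 0.5832

Since p-value > α = 0.1, we fail to reject H₀.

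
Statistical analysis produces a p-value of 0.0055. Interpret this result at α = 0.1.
Since p = 0.0055 < α = 0.1, reject H₀.
There is sufficient evidence to reject the null hypothesis; the result is statistically significant at the 0.1 level.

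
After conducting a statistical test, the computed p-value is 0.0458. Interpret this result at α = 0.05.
Since p = 0.0458 < α = 0.05, reject H₀.
There is sufficient evidence to reject the null hypothesis; the result is statistically significant at the 0.05 level.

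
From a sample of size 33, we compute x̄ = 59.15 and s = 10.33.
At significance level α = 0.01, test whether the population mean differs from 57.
One-sample t-test:
H₀: μ = 57
H₁: μ ≠ 57
df = n - 1 = 32
t = (x̄ - μ₀) / (s/√n) = (59.15 - 57) / (10.33/√33) = 1.196
p-value = 0.2406

Since p-value > α = 0.01, we fail to reject H₀.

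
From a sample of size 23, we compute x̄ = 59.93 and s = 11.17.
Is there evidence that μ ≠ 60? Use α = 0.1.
One-sample t-test:
H₀: μ = 60
H₁: μ ≠ 60
df = n - 1 = 22
t = (x̄ - μ₀) / (s/√n) = (59.93 - 60) / (11.17/√23) = -0.030
p-value = 0.9763

Since p-value > α = 0.1, we fail to reject H₀.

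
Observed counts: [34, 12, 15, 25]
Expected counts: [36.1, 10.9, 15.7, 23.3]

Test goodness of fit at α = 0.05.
Chi-square goodness of fit test:
H₀: observed counts match expected distribution
H₁: observed counts differ from expected distribution
df = k - 1 = 3
χ² = Σ(O - E)²/E
   = (34 - 36.1)²/36.1 + (12 - 10.9)²/10.9 + (15 - 15.7)²/15.7 + (25 - 23.3)²/23.3
   = 0.122 + 0.111 + 0.031 + 0.124
   = 0.39
p-value = 0.9426

Since p-value > α = 0.05, we fail to reject H₀.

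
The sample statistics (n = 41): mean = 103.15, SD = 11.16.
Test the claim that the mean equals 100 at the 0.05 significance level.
One-sample t-test:
H₀: μ = 100
H₁: μ ≠ 100
df = n - 1 = 40
t = (x̄ - μ₀) / (s/√n) = (103.15 - 100) / (11.16/√41) = 1.807
p-value = 0.0782

Since p-value > α = 0.05, we fail to reject H₀.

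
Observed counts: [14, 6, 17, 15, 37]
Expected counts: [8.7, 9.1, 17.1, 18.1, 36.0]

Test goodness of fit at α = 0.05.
Chi-square goodness of fit test:
H₀: observed counts match expected distribution
H₁: observed counts differ from expected distribution
df = k - 1 = 4
χ² = Σ(O - E)²/E
   = (14 - 8.7)²/8.7 + (6 - 9.1)²/9.1 + (17 - 17.1)²/17.1 + (15 - 18.1)²/18.1 + (37 - 36.0)²/36.0
   = 3.229 + 1.056 + 0.001 + 0.531 + 0.028
   = 4.84
p-value = 0.3037

Since p-value > α = 0.05, we fail to reject H₀.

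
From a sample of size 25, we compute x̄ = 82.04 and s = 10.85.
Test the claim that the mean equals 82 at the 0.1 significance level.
One-sample t-test:
H₀: μ = 82
H₁: μ ≠ 82
df = n - 1 = 24
t = (x̄ - μ₀) / (s/√n) = (82.04 - 82) / (10.85/√25) = 0.018
p-value = 0.9854

Since p-value > α = 0.1, we fail to reject H₀.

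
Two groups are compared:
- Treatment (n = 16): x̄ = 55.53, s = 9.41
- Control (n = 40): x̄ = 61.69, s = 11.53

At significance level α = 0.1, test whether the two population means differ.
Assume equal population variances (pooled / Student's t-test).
Student's two-sample t-test (equal variances):
H₀: μ₁ = μ₂
H₁: μ₁ ≠ μ₂
df = n₁ + n₂ - 2 = 54
Pooled variance s_p² = [(n₁-1)s₁² + (n₂-1)s₂²] / (n₁ + n₂ - 2) = [(15)(9.41²) + (39)(11.53²)] / 54 = 120.6096
SE = √(s_p²(1/n₁ + 1/n₂)) = √(120.6096 × (1/16 + 1/40)) = 3.2486
t = (x̄₁ - x̄₂) / SE = (55.53 - 61.69) / 3.2486 = -6.16 / 3.2486 = -1.896
p-value = 0.0633

Since p-value < α = 0.1, we reject H₀.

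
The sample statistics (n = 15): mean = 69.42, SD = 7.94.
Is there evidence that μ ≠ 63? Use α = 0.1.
One-sample t-test:
H₀: μ = 63
H₁: μ ≠ 63
df = n - 1 = 14
t = (x̄ - μ₀) / (s/√n) = (69.42 - 63) / (7.94/√15) = 3.132
p-value = 0.0074

Since p-value < α = 0.1, we reject H₀.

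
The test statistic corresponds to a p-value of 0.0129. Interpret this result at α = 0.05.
Since p = 0.0129 < α = 0.05, reject H₀.
There is sufficient evidence to reject the null hypothesis; the result is statistically significant at the 0.05 level.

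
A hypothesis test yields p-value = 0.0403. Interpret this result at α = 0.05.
Since p = 0.0403 < α = 0.05, reject H₀.
There is sufficient evidence to reject the null hypothesis; the result is statistically significant at the 0.05 level.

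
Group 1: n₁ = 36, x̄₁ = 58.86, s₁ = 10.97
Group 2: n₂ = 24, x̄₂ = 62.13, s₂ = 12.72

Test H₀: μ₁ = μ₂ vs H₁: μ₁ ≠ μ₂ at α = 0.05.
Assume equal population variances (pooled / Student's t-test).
Student's two-sample t-test (equal variances):
H₀: μ₁ = μ₂
H₁: μ₁ ≠ μ₂
df = n₁ + n₂ - 2 = 58
Pooled variance s_p² = [(n₁-1)s₁² + (n₂-1)s₂²] / (n₁ + n₂ - 2) = [(35)(10.97²) + (23)(12.72²)] / 58 = 136.7809
SE = √(s_p²(1/n₁ + 1/n₂)) = √(136.7809 × (1/36 + 1/24)) = 3.0820
t = (x̄₁ - x̄₂) / SE = (58.86 - 62.13) / 3.0820 = -3.27 / 3.0820 = -1.061
p-value = 0.2931

Since p-value > α = 0.05, we fail to reject H₀.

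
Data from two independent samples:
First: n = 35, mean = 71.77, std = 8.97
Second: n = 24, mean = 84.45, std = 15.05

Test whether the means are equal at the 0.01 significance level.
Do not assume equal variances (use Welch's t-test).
Welch's two-sample t-test:
H₀: μ₁ = μ₂
H₁: μ₁ ≠ μ₂
s₁²/n₁ = 8.97²/35 = 2.2989,  s₂²/n₂ = 15.05²/24 = 9.4376
SE = √(s₁²/n₁ + s₂²/n₂) = √(2.2989 + 9.4376) = 3.4259
df (Welch-Satterthwaite) = (s₁²/n₁ + s₂²/n₂)² / [(s₁²/n₁)²/(n₁-1) + (s₂²/n₂)²/(n₂-1)] ≈ 34.20
t = (x̄₁ - x̄₂) / SE = (71.77 - 84.45) / 3.4259 = -12.68 / 3.4259 = -3.701
p-value = 0.0008

Since p-value < α = 0.01, we reject H₀.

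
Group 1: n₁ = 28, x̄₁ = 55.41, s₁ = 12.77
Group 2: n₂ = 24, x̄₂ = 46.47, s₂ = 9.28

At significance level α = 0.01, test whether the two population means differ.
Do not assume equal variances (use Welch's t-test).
Welch's two-sample t-test:
H₀: μ₁ = μ₂
H₁: μ₁ ≠ μ₂
s₁²/n₁ = 12.77²/28 = 5.8240,  s₂²/n₂ = 9.28²/24 = 3.5883
SE = √(s₁²/n₁ + s₂²/n₂) = √(5.8240 + 3.5883) = 3.0679
df (Welch-Satterthwaite) = (s₁²/n₁ + s₂²/n₂)² / [(s₁²/n₁)²/(n₁-1) + (s₂²/n₂)²/(n₂-1)] ≈ 48.78
t = (x̄₁ - x̄₂) / SE = (55.41 - 46.47) / 3.0679 = 8.94 / 3.0679 = 2.914
p-value = 0.0054

Since p-value < α = 0.01, we reject H₀.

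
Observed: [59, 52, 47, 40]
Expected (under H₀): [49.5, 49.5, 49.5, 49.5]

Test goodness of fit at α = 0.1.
Chi-square goodness of fit test:
H₀: observed counts match expected distribution
H₁: observed counts differ from expected distribution
df = k - 1 = 3
χ² = Σ(O - E)²/E
   = (59 - 49.5)²/49.5 + (52 - 49.5)²/49.5 + (47 - 49.5)²/49.5 + (40 - 49.5)²/49.5
   = 1.823 + 0.126 + 0.126 + 1.823
   = 3.90
p-value = 0.2726

Since p-value > α = 0.1, we fail to reject H₀.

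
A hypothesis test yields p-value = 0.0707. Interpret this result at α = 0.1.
Since p = 0.0707 < α = 0.1, reject H₀.
There is sufficient evidence to reject the null hypothesis; the result is statistically significant at the 0.1 level.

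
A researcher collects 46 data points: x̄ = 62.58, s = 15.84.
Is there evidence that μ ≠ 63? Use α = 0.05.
One-sample t-test:
H₀: μ = 63
H₁: μ ≠ 63
df = n - 1 = 45
t = (x̄ - μ₀) / (s/√n) = (62.58 - 63) / (15.84/√46) = -0.180
p-value = 0.8581

Since p-value > α = 0.05, we fail to reject H₀.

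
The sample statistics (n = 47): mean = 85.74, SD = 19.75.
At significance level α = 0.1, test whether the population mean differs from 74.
One-sample t-test:
H₀: μ = 74
H₁: μ ≠ 74
df = n - 1 = 46
t = (x̄ - μ₀) / (s/√n) = (85.74 - 74) / (19.75/√47) = 4.075
p-value = 0.0002

Since p-value < α = 0.1, we reject H₀.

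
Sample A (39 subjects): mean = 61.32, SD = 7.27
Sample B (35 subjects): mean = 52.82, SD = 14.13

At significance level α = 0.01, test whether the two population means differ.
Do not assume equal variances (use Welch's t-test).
Welch's two-sample t-test:
H₀: μ₁ = μ₂
H₁: μ₁ ≠ μ₂
s₁²/n₁ = 7.27²/39 = 1.3552,  s₂²/n₂ = 14.13²/35 = 5.7045
SE = √(s₁²/n₁ + s₂²/n₂) = √(1.3552 + 5.7045) = 2.6570
df (Welch-Satterthwaite) = (s₁²/n₁ + s₂²/n₂)² / [(s₁²/n₁)²/(n₁-1) + (s₂²/n₂)²/(n₂-1)] ≈ 49.57
t = (x̄₁ - x̄₂) / SE = (61.32 - 52.82) / 2.6570 = 8.50 / 2.6570 = 3.199
p-value = 0.0024

Since p-value < α = 0.01, we reject H₀.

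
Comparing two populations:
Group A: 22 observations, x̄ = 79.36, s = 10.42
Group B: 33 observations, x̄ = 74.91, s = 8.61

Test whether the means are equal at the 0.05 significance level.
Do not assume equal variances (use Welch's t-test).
Welch's two-sample t-test:
H₀: μ₁ = μ₂
H₁: μ₁ ≠ μ₂
s₁²/n₁ = 10.42²/22 = 4.9353,  s₂²/n₂ = 8.61²/33 = 2.2464
SE = √(s₁²/n₁ + s₂²/n₂) = √(4.9353 + 2.2464) = 2.6799
df (Welch-Satterthwaite) = (s₁²/n₁ + s₂²/n₂)² / [(s₁²/n₁)²/(n₁-1) + (s₂²/n₂)²/(n₂-1)] ≈ 39.15
t = (x̄₁ - x̄₂) / SE = (79.36 - 74.91) / 2.6799 = 4.45 / 2.6799 = 1.661
p-value = 0.1048

Since p-value > α = 0.05, we fail to reject H₀.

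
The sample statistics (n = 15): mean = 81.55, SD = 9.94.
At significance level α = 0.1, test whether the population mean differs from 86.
One-sample t-test:
H₀: μ = 86
H₁: μ ≠ 86
df = n - 1 = 14
t = (x̄ - μ₀) / (s/√n) = (81.55 - 86) / (9.94/√15) = -1.734
p-value = 0.1049

Since p-value > α = 0.1, we fail to reject H₀.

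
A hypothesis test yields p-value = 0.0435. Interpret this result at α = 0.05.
Since p = 0.0435 < α = 0.05, reject H₀.
There is sufficient evidence to reject the null hypothesis; the result is statistically significant at the 0.05 level.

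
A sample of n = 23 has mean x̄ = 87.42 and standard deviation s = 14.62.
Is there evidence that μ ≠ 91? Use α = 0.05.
One-sample t-test:
H₀: μ = 91
H₁: μ ≠ 91
df = n - 1 = 22
t = (x̄ - μ₀) / (s/√n) = (87.42 - 91) / (14.62/√23) = -1.174
p-value = 0.2528

Since p-value > α = 0.05, we fail to reject H₀.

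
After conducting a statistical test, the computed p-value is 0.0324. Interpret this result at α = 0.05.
Since p = 0.0324 < α = 0.05, reject H₀.
There is sufficient evidence to reject the null hypothesis; the result is statistically significant at the 0.05 level.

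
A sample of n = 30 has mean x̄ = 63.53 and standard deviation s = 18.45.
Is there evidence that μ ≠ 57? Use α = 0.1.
One-sample t-test:
H₀: μ = 57
H₁: μ ≠ 57
df = n - 1 = 29
t = (x̄ - μ₀) / (s/√n) = (63.53 - 57) / (18.45/√30) = 1.939
p-value = 0.0623

Since p-value < α = 0.1, we reject H₀.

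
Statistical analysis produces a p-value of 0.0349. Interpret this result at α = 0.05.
Since p = 0.0349 < α = 0.05, reject H₀.
There is sufficient evidence to reject the null hypothesis; the result is statistically significant at the 0.05 level.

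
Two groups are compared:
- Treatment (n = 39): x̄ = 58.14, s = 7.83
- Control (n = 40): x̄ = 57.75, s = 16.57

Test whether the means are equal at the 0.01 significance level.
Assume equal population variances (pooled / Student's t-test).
Student's two-sample t-test (equal variances):
H₀: μ₁ = μ₂
H₁: μ₁ ≠ μ₂
df = n₁ + n₂ - 2 = 77
Pooled variance s_p² = [(n₁-1)s₁² + (n₂-1)s₂²] / (n₁ + n₂ - 2) = [(38)(7.83²) + (39)(16.57²)] / 77 = 169.3217
SE = √(s_p²(1/n₁ + 1/n₂)) = √(169.3217 × (1/39 + 1/40)) = 2.9282
t = (x̄₁ - x̄₂) / SE = (58.14 - 57.75) / 2.9282 = 0.39 / 2.9282 = 0.133
p-value = 0.8944

Since p-value > α = 0.01, we fail to reject H₀.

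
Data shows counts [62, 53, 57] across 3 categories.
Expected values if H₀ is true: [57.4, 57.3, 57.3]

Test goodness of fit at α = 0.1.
Chi-square goodness of fit test:
H₀: observed counts match expected distribution
H₁: observed counts differ from expected distribution
df = k - 1 = 2
χ² = Σ(O - E)²/E
   = (62 - 57.4)²/57.4 + (53 - 57.3)²/57.3 + (57 - 57.3)²/57.3
   = 0.369 + 0.323 + 0.002
   = 0.69
p-value = 0.7072

Since p-value > α = 0.1, we fail to reject H₀.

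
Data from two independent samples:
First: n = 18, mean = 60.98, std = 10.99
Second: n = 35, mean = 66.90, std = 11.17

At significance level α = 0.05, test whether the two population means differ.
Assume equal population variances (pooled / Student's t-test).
Student's two-sample t-test (equal variances):
H₀: μ₁ = μ₂
H₁: μ₁ ≠ μ₂
df = n₁ + n₂ - 2 = 51
Pooled variance s_p² = [(n₁-1)s₁² + (n₂-1)s₂²] / (n₁ + n₂ - 2) = [(17)(10.99²) + (34)(11.17²)] / 51 = 123.4393
SE = √(s_p²(1/n₁ + 1/n₂)) = √(123.4393 × (1/18 + 1/35)) = 3.2225
t = (x̄₁ - x̄₂) / SE = (60.98 - 66.90) / 3.2225 = -5.92 / 3.2225 = -1.837
p-value = 0.0720

Since p-value > α = 0.05, we fail to reject H₀.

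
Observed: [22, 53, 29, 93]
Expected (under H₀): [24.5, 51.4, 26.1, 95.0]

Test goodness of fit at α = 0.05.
Chi-square goodness of fit test:
H₀: observed counts match expected distribution
H₁: observed counts differ from expected distribution
df = k - 1 = 3
χ² = Σ(O - E)²/E
   = (22 - 24.5)²/24.5 + (53 - 51.4)²/51.4 + (29 - 26.1)²/26.1 + (93 - 95.0)²/95.0
   = 0.255 + 0.050 + 0.322 + 0.042
   = 0.67
p-value = 0.8804

Since p-value > α = 0.05, we fail to reject H₀.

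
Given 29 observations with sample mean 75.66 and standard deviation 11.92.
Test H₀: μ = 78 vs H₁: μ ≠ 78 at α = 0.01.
One-sample t-test:
H₀: μ = 78
H₁: μ ≠ 78
df = n - 1 = 28
t = (x̄ - μ₀) / (s/√n) = (75.66 - 78) / (11.92/√29) = -1.057
p-value = 0.2995

Since p-value > α = 0.01, we fail to reject H₀.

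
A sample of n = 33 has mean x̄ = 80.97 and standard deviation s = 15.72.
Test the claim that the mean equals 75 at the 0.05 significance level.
One-sample t-test:
H₀: μ = 75
H₁: μ ≠ 75
df = n - 1 = 32
t = (x̄ - μ₀) / (s/√n) = (80.97 - 75) / (15.72/√33) = 2.182
p-value = 0.0366

Since p-value < α = 0.05, we reject H₀.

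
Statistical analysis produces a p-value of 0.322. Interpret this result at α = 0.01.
Since p = 0.322 > α = 0.01, fail to reject H₀.
There is insufficient evidence to reject the null hypothesis; the result is not statistically significant at the 0.01 level.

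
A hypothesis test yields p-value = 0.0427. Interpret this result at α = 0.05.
Since p = 0.0427 < α = 0.05, reject H₀.
There is sufficient evidence to reject the null hypothesis; the result is statistically significant at the 0.05 level.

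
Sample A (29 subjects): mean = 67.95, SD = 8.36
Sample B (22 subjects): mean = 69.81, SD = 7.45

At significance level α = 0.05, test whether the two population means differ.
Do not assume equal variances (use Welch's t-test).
Welch's two-sample t-test:
H₀: μ₁ = μ₂
H₁: μ₁ ≠ μ₂
s₁²/n₁ = 8.36²/29 = 2.4100,  s₂²/n₂ = 7.45²/22 = 2.5228
SE = √(s₁²/n₁ + s₂²/n₂) = √(2.4100 + 2.5228) = 2.2210
df (Welch-Satterthwaite) = (s₁²/n₁ + s₂²/n₂)² / [(s₁²/n₁)²/(n₁-1) + (s₂²/n₂)²/(n₂-1)] ≈ 47.66
t = (x̄₁ - x̄₂) / SE = (67.95 - 69.81) / 2.2210 = -1.86 / 2.2210 = -0.837
p-value = 0.4065

Since p-value > α = 0.05, we fail to reject H₀.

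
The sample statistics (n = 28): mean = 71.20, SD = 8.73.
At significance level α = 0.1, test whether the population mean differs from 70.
One-sample t-test:
H₀: μ = 70
H₁: μ ≠ 70
df = n - 1 = 27
t = (x̄ - μ₀) / (s/√n) = (71.20 - 70) / (8.73/√28) = 0.727
p-value = 0.4733

Since p-value > α = 0.1, we fail to reject H₀.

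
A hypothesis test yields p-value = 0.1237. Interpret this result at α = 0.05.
Since p = 0.1237 > α = 0.05, fail to reject H₀.
There is insufficient evidence to reject the null hypothesis; the result is not statistically significant at the 0.05 level.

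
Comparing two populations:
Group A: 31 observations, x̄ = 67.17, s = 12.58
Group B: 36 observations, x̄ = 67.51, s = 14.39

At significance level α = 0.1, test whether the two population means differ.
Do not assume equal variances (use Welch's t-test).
Welch's two-sample t-test:
H₀: μ₁ = μ₂
H₁: μ₁ ≠ μ₂
s₁²/n₁ = 12.58²/31 = 5.1050,  s₂²/n₂ = 14.39²/36 = 5.7520
SE = √(s₁²/n₁ + s₂²/n₂) = √(5.1050 + 5.7520) = 3.2950
df (Welch-Satterthwaite) = (s₁²/n₁ + s₂²/n₂)² / [(s₁²/n₁)²/(n₁-1) + (s₂²/n₂)²/(n₂-1)] ≈ 64.98
t = (x̄₁ - x̄₂) / SE = (67.17 - 67.51) / 3.2950 = -0.34 / 3.2950 = -0.103
p-value = 0.9181

Since p-value > α = 0.1, we fail to reject H₀.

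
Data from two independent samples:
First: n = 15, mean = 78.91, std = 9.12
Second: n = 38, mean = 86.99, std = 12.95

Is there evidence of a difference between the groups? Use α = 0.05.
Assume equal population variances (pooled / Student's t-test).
Student's two-sample t-test (equal variances):
H₀: μ₁ = μ₂
H₁: μ₁ ≠ μ₂
df = n₁ + n₂ - 2 = 51
Pooled variance s_p² = [(n₁-1)s₁² + (n₂-1)s₂²] / (n₁ + n₂ - 2) = [(14)(9.12²) + (37)(12.95²)] / 51 = 144.4987
SE = √(s_p²(1/n₁ + 1/n₂)) = √(144.4987 × (1/15 + 1/38)) = 3.6655
t = (x̄₁ - x̄₂) / SE = (78.91 - 86.99) / 3.6655 = -8.08 / 3.6655 = -2.204
p-value = 0.0320

Since p-value < α = 0.05, we reject H₀.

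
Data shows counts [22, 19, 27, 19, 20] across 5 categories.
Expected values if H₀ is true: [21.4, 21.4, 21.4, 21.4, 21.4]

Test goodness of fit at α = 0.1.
Chi-square goodness of fit test:
H₀: observed counts match expected distribution
H₁: observed counts differ from expected distribution
df = k - 1 = 4
χ² = Σ(O - E)²/E
   = (22 - 21.4)²/21.4 + (19 - 21.4)²/21.4 + (27 - 21.4)²/21.4 + (19 - 21.4)²/21.4 + (20 - 21.4)²/21.4
   = 0.017 + 0.269 + 1.465 + 0.269 + 0.092
   = 2.11
p-value = 0.7151

Since p-value > α = 0.1, we fail to reject H₀.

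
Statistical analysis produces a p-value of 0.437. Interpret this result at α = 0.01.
Since p = 0.437 > α = 0.01, fail to reject H₀.
There is insufficient evidence to reject the null hypothesis; the result is not statistically significant at the 0.01 level.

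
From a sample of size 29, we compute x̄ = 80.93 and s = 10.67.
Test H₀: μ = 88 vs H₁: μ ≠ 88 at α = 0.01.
One-sample t-test:
H₀: μ = 88
H₁: μ ≠ 88
df = n - 1 = 28
t = (x̄ - μ₀) / (s/√n) = (80.93 - 88) / (10.67/√29) = -3.568
p-value = 0.0013

Since p-value < α = 0.01, we reject H₀.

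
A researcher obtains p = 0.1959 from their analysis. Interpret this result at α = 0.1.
Since p = 0.1959 > α = 0.1, fail to reject H₀.
There is insufficient evidence to reject the null hypothesis; the result is not statistically significant at the 0.1 level.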